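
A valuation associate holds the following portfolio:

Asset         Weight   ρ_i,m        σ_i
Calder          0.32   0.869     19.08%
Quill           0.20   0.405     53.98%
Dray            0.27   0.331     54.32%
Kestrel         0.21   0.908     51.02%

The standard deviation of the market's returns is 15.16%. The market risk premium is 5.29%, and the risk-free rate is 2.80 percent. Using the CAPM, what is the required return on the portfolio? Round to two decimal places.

β_Calder = 0.869 × 19.08% / 15.16% = 1.0937
β_Quill = 0.405 × 53.98% / 15.16% = 1.4421
β_Dray = 0.331 × 54.32% / 15.16% = 1.1860
β_Kestrel = 0.908 × 51.02% / 15.16% = 3.0558
β_P = Σ w_i β_i = 0.32×1.0937 + 0.20×1.4421 + 0.27×1.1860 + 0.21×3.0558 = 1.6003
E(R_P) = R_f + β_P × MRP = 2.80% + 1.6003 × 5.29% = 11.27%

11.27%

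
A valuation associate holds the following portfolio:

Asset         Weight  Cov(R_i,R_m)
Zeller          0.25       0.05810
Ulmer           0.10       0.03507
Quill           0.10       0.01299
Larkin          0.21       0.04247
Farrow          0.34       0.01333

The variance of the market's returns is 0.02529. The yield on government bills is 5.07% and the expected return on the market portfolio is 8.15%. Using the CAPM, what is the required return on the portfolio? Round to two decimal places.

9.06%

β_Zeller = 0.05810 / 0.02529 = 2.2974
β_Ulmer = 0.03507 / 0.02529 = 1.3867
β_Quill = 0.01299 / 0.02529 = 0.5136
β_Larkin = 0.04247 / 0.02529 = 1.6793
β_Farrow = 0.01333 / 0.02529 = 0.5271
β_P = Σ w_i β_i = 0.25×2.2974 + 0.10×1.3867 + 0.10×0.5136 + 0.21×1.6793 + 0.34×0.5271 = 1.2962
MRP = 8.15% − 5.07% = 3.08%
E(R_P) = R_f + β_P × MRP = 5.07% + 1.2962 × 3.08% = 9.06%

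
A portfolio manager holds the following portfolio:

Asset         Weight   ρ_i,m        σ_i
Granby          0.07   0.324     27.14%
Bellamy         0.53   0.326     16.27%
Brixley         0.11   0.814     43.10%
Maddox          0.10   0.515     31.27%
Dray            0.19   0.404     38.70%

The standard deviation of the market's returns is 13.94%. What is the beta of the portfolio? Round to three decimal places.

β_Granby = 0.324 × 27.14% / 13.94% = 0.6308
β_Bellamy = 0.326 × 16.27% / 13.94% = 0.3805
β_Brixley = 0.814 × 43.10% / 13.94% = 2.5167
β_Maddox = 0.515 × 31.27% / 13.94% = 1.1552
β_Dray = 0.404 × 38.70% / 13.94% = 1.1216
β_P = Σ w_i β_i = 0.07×0.6308 + 0.53×0.3805 + 0.11×2.5167 + 0.10×1.1552 + 0.19×1.1216 = 0.8513

0.851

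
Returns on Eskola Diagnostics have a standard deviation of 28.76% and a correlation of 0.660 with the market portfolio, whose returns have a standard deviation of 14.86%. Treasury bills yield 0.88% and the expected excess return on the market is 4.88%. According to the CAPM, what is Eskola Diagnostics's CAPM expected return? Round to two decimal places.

7.11%

β = ρ × σ_i / σ_m = 0.660 × 28.76% / 14.86% = 1.2774
E(R) = 0.88% + 1.2774 × 4.88% = 7.11%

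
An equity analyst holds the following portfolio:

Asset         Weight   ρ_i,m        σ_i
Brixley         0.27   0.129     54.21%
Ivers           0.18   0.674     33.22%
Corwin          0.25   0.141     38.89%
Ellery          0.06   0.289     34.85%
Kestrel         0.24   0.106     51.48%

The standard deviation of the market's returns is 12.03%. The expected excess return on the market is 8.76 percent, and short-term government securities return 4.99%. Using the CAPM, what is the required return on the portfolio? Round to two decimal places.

11.69%

β_Brixley = 0.129 × 54.21% / 12.03% = 0.5813
β_Ivers = 0.674 × 33.22% / 12.03% = 1.8612
β_Corwin = 0.141 × 38.89% / 12.03% = 0.4558
β_Ellery = 0.289 × 34.85% / 12.03% = 0.8372
β_Kestrel = 0.106 × 51.48% / 12.03% = 0.4536
β_P = Σ w_i β_i = 0.27×0.5813 + 0.18×1.8612 + 0.25×0.4558 + 0.06×0.8372 + 0.24×0.4536 = 0.7650
E(R_P) = R_f + β_P × MRP = 4.99% + 0.7650 × 8.76% = 11.69%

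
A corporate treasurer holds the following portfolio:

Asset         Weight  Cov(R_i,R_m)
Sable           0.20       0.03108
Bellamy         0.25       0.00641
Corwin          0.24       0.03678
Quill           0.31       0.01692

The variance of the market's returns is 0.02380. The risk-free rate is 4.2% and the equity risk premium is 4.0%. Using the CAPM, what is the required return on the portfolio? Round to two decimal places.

7.88%

β_Sable = 0.03108 / 0.02380 = 1.3059
β_Bellamy = 0.00641 / 0.02380 = 0.2693
β_Corwin = 0.03678 / 0.02380 = 1.5454
β_Quill = 0.01692 / 0.02380 = 0.7109
β_P = Σ w_i β_i = 0.20×1.3059 + 0.25×0.2693 + 0.24×1.5454 + 0.31×0.7109 = 0.9198
E(R_P) = R_f + β_P × MRP = 4.2% + 0.9198 × 4.0% = 7.88%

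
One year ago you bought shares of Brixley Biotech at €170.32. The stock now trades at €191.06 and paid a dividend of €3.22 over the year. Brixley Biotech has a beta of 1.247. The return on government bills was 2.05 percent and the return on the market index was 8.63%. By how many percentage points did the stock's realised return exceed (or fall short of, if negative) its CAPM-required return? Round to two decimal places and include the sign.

Realised HPR = (P1 + D1 − P0) / P0 = (191.06 + 3.22 − 170.32) / 170.32 = 23.96 / 170.32 = 14.0676%
MRP = 8.63% − 2.05% = 6.58%
CAPM required = R_f + β·MRP = 2.05% + 1.247 × 6.58% = 10.25526%
α = realised − required = 14.0676% − 10.25526% = +3.81%

+3.81%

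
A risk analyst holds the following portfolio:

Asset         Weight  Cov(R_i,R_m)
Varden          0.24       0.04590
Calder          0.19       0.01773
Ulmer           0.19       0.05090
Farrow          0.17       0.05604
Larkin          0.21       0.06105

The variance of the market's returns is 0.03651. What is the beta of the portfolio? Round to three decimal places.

1.271

β_Varden = 0.04590 / 0.03651 = 1.2572
β_Calder = 0.01773 / 0.03651 = 0.4856
β_Ulmer = 0.05090 / 0.03651 = 1.3941
β_Farrow = 0.05604 / 0.03651 = 1.5349
β_Larkin = 0.06105 / 0.03651 = 1.6721
β_P = Σ w_i β_i = 0.24×1.2572 + 0.19×0.4856 + 0.19×1.3941 + 0.17×1.5349 + 0.21×1.6721 = 1.2709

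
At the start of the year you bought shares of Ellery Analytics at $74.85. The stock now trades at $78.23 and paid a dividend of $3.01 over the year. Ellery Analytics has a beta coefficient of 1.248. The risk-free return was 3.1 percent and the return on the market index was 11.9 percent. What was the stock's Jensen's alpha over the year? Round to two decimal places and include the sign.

-5.55%

Realised HPR = (P1 + D1 − P0) / P0 = (78.23 + 3.01 − 74.85) / 74.85 = 6.39 / 74.85 = 8.5371%
MRP = 11.9% − 3.1% = 8.80%
CAPM required = R_f + β·MRP = 3.1% + 1.248 × 8.8% = 14.0824%
α = realised − required = 8.5371% − 14.0824% = -5.55%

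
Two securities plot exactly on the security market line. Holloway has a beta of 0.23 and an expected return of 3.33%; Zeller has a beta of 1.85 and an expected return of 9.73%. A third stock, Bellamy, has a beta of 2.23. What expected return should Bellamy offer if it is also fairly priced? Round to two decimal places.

MRP (SML slope) = (9.73% − 3.33%) / (1.85 − 0.23) = 6.40% / 1.62 = 3.9506%
R_f (intercept) = 3.33% − 0.23 × 3.9506% = 2.4214%
E(R_Bellamy) = R_f + β × MRP = 2.4214% + 2.23 × 3.9506% = 11.23%

11.23%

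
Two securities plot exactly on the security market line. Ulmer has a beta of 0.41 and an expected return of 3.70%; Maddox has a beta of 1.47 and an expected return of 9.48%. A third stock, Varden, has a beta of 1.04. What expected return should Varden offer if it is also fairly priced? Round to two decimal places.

7.14%

MRP (SML slope) = (9.48% − 3.70%) / (1.47 − 0.41) = 5.78% / 1.06 = 5.4528%
R_f (intercept) = 3.70% − 0.41 × 5.4528% = 1.4644%
E(R_Varden) = R_f + β × MRP = 1.4644% + 1.04 × 5.4528% = 7.14%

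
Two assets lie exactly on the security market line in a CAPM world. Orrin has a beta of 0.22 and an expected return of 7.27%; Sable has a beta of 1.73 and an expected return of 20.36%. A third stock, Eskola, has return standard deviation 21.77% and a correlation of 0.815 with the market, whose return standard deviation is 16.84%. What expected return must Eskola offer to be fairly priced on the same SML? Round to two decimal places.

MRP = (20.36% − 7.27%) / (1.73 − 0.22) = 8.6689%
R_f = 7.27% − 0.22 × 8.6689% = 5.3628%
β_Eskola = ρ·σ_i/σ_m = 0.815 × 21.77 / 16.84 = 1.0536
E(R_Eskola) = R_f + β × MRP = 5.3628% + 1.0536 × 8.6689% = 14.50%

14.50%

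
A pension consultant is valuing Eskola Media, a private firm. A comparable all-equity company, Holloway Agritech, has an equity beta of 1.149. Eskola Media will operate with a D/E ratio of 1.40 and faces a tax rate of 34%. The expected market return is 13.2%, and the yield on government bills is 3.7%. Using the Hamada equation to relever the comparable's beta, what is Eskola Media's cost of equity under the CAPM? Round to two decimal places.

24.70%

β_L = β_U × [1 + (1 − t)(D/E)] = 1.149 × [1 + (1 − 0.34) × 1.40]
    = 1.149 × [1 + 0.66 × 1.40] = 1.149 × 1.9240 = 2.2107
MRP = 13.2% − 3.7% = 9.50%
E(R) = R_f + β_L × MRP = 3.7% + 2.2107 × 9.5% = 24.70%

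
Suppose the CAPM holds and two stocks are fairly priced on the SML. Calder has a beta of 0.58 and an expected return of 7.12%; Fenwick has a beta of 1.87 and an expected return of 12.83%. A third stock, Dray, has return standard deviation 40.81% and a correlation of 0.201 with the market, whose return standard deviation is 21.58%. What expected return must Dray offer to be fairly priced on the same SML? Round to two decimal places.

6.24%

MRP = (12.83% − 7.12%) / (1.87 − 0.58) = 4.4264%
R_f = 7.12% − 0.58 × 4.4264% = 4.5527%
β_Dray = ρ·σ_i/σ_m = 0.201 × 40.81 / 21.58 = 0.3801
E(R_Dray) = R_f + β × MRP = 4.5527% + 0.3801 × 4.4264% = 6.24%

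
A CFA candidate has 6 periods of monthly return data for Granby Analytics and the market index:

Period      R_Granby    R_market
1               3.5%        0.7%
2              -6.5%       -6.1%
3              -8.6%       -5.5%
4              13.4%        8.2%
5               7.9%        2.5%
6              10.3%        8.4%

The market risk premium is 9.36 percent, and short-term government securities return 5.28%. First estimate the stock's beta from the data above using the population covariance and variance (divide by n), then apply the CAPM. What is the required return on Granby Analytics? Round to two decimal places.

Mean R_i = (3.5 − 6.5 − 8.6 + 13.4 + 7.9 + 10.3) / 6 = 3.3333%
Mean R_m = (0.7 − 6.1 − 5.5 + 8.2 + 2.5 + 8.4) / 6 = 1.3667%
Σ(R_i − R̄_i)(R_m − R̄_m) = 278.2167  ⇒  Cov = 278.2167 / 6 = 46.3695
Σ(R_m − R̄_m)² = 200.7933  ⇒  Var(R_m) = 200.7933 / 6 = 33.4656
β = Cov / Var(R_m) = 46.3695 / 33.4656 = 1.3856
E(R) = R_f + β × MRP = 5.28% + 1.3856 × 9.36% = 18.25%

18.25%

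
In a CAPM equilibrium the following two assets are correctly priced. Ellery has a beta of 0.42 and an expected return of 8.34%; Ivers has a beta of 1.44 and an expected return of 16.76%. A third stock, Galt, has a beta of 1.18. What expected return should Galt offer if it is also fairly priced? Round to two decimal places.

MRP (SML slope) = (16.76% − 8.34%) / (1.44 − 0.42) = 8.42% / 1.02 = 8.2549%
R_f (intercept) = 8.34% − 0.42 × 8.2549% = 4.8729%
E(R_Galt) = R_f + β × MRP = 4.8729% + 1.18 × 8.2549% = 14.61%

14.61%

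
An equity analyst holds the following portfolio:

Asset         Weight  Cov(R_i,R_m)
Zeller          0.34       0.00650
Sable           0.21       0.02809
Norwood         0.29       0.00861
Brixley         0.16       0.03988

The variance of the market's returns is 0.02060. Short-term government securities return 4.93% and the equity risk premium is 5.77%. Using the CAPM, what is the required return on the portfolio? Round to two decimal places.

β_Zeller = 0.00650 / 0.02060 = 0.3155
β_Sable = 0.02809 / 0.02060 = 1.3636
β_Norwood = 0.00861 / 0.02060 = 0.4180
β_Brixley = 0.03988 / 0.02060 = 1.9359
β_P = Σ w_i β_i = 0.34×0.3155 + 0.21×1.3636 + 0.29×0.4180 + 0.16×1.9359 = 0.8246
E(R_P) = R_f + β_P × MRP = 4.93% + 0.8246 × 5.77% = 9.69%

9.69%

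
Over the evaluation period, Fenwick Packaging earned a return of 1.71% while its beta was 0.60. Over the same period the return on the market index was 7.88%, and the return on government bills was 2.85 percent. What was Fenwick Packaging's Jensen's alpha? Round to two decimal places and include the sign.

-4.16%

Market excess return = 7.88% − 2.85% = 5.03%
CAPM benchmark = R_f + β(R_m − R_f) = 2.85% + 0.60 × 5.03% = 5.8680%
α = actual − benchmark = 1.71% − 5.8680% = -4.16%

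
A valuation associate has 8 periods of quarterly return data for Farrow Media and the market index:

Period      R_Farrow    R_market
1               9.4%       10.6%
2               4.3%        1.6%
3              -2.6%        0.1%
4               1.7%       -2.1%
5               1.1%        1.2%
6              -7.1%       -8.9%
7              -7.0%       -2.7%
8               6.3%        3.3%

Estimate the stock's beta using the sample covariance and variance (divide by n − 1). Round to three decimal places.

Mean R_i = (9.4 + 4.3 − 2.6 + 1.7 + 1.1 − 7.1 − 7.0 + 6.3) / 8 = 0.7625%
Mean R_m = (10.6 + 1.6 + 0.1 − 2.1 + 1.2 − 8.9 − 2.7 + 3.3) / 8 = 0.3875%
Σ(R_i − R̄_i)(R_m − R̄_m) = 204.5263  ⇒  Cov = 204.5263 / 7 = 29.2180
Σ(R_m − R̄_m)² = 216.9688  ⇒  Var(R_m) = 216.9688 / 7 = 30.9955
β = Cov / Var(R_m) = 29.2180 / 30.9955 = 0.9427

0.943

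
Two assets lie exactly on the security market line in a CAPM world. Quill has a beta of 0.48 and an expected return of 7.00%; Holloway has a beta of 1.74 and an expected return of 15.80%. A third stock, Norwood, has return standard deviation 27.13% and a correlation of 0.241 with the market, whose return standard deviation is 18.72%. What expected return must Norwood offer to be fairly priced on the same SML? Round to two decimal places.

6.09%

MRP = (15.80% − 7.00%) / (1.74 − 0.48) = 6.9841%
R_f = 7.00% − 0.48 × 6.9841% = 3.6476%
β_Norwood = ρ·σ_i/σ_m = 0.241 × 27.13 / 18.72 = 0.3493
E(R_Norwood) = R_f + β × MRP = 3.6476% + 0.3493 × 6.9841% = 6.09%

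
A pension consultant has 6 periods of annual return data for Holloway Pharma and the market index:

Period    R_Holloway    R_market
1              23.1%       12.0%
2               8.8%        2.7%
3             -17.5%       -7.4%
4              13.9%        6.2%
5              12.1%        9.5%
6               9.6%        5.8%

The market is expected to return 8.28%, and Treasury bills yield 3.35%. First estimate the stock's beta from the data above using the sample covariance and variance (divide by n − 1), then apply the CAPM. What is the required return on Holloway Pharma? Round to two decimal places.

12.93%

Mean R_i = (23.1 + 8.8 − 17.5 + 13.9 + 12.1 + 9.6) / 6 = 8.3333%
Mean R_m = (12.0 + 2.7 − 7.4 + 6.2 + 9.5 + 5.8) / 6 = 4.8000%
Σ(R_i − R̄_i)(R_m − R̄_m) = 447.2700  ⇒  Cov = 447.2700 / 5 = 89.4540
Σ(R_m − R̄_m)² = 230.1400  ⇒  Var(R_m) = 230.1400 / 5 = 46.0280
β = Cov / Var(R_m) = 89.4540 / 46.0280 = 1.9435
MRP = 8.28% − 3.35% = 4.93%
E(R) = R_f + β × MRP = 3.35% + 1.9435 × 4.93% = 12.93%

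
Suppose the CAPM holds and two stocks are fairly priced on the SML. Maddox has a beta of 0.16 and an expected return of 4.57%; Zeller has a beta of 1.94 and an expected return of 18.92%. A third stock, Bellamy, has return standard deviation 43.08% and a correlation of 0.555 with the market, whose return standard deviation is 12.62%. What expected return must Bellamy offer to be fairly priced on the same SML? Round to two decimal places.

MRP = (18.92% − 4.57%) / (1.94 − 0.16) = 8.0618%
R_f = 4.57% − 0.16 × 8.0618% = 3.2801%
β_Bellamy = ρ·σ_i/σ_m = 0.555 × 43.08 / 12.62 = 1.8946
E(R_Bellamy) = R_f + β × MRP = 3.2801% + 1.8946 × 8.0618% = 18.55%

18.55%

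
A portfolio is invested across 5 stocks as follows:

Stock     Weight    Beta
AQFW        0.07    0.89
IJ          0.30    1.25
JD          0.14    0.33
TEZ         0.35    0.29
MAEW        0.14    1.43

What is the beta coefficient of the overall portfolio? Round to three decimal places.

0.785

β_P = Σ w_i β_i = 0.07×0.89 + 0.30×1.25 + 0.14×0.33 + 0.35×0.29 + 0.14×1.43 = 0.7852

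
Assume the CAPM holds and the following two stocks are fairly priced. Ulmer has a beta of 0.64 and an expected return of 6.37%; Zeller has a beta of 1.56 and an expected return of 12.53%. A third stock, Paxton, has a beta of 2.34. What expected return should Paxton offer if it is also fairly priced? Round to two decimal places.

MRP (SML slope) = (12.53% − 6.37%) / (1.56 − 0.64) = 6.16% / 0.92 = 6.6957%
R_f (intercept) = 6.37% − 0.64 × 6.6957% = 2.0848%
E(R_Paxton) = R_f + β × MRP = 2.0848% + 2.34 × 6.6957% = 17.75%

17.75%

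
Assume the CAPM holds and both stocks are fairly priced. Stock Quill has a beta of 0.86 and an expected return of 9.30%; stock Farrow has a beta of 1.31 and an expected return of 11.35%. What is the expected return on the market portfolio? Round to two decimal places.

9.94%

Both satisfy E(R) = R_f + β·MRP, so the slope of the SML is
MRP = (11.35% − 9.30%) / (1.31 − 0.86) = 2.05% / 0.45 = 4.5556%
R_f = E(R_Quill) − β_Quill·MRP = 9.30% − 0.86 × 4.5556% = 5.3822%
E(R_m) = R_f + MRP = 5.3822% + 4.5556% = 9.94%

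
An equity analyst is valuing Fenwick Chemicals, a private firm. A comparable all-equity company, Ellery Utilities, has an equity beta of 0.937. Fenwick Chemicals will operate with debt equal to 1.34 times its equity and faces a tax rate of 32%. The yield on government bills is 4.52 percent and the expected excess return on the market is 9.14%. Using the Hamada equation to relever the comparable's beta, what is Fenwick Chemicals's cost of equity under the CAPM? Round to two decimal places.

20.89%

β_L = β_U × [1 + (1 − t)(D/E)] = 0.937 × [1 + (1 − 0.32) × 1.34]
    = 0.937 × [1 + 0.68 × 1.34] = 0.937 × 1.9112 = 1.7908
E(R) = R_f + β_L × MRP = 4.52% + 1.7908 × 9.14% = 20.89%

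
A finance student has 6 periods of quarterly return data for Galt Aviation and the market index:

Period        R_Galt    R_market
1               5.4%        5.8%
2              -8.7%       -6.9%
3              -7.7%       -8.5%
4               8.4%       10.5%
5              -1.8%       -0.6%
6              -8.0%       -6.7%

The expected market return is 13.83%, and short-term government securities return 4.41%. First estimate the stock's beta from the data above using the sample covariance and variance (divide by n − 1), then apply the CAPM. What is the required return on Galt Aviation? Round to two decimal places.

13.34%

Mean R_i = (5.4 − 8.7 − 7.7 + 8.4 − 1.8 − 8.0) / 6 = -2.0667%
Mean R_m = (5.8 − 6.9 − 8.5 + 10.5 − 0.6 − 6.7) / 6 = -1.0667%
Σ(R_i − R̄_i)(R_m − R̄_m) = 286.4533  ⇒  Cov = 286.4533 / 5 = 57.2907
Σ(R_m − R̄_m)² = 302.1733  ⇒  Var(R_m) = 302.1733 / 5 = 60.4347
β = Cov / Var(R_m) = 57.2907 / 60.4347 = 0.9480
MRP = 13.83% − 4.41% = 9.42%
E(R) = R_f + β × MRP = 4.41% + 0.9480 × 9.42% = 13.34%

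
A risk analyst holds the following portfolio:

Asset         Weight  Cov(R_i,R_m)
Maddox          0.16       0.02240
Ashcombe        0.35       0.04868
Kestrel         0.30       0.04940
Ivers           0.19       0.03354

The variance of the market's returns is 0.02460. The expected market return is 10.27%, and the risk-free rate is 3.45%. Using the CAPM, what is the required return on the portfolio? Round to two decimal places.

15.04%

β_Maddox = 0.02240 / 0.02460 = 0.9106
β_Ashcombe = 0.04868 / 0.02460 = 1.9789
β_Kestrel = 0.04940 / 0.02460 = 2.0081
β_Ivers = 0.03354 / 0.02460 = 1.3634
β_P = Σ w_i β_i = 0.16×0.9106 + 0.35×1.9789 + 0.30×2.0081 + 0.19×1.3634 = 1.6998
MRP = 10.27% − 3.45% = 6.82%
E(R_P) = R_f + β_P × MRP = 3.45% + 1.6998 × 6.82% = 15.04%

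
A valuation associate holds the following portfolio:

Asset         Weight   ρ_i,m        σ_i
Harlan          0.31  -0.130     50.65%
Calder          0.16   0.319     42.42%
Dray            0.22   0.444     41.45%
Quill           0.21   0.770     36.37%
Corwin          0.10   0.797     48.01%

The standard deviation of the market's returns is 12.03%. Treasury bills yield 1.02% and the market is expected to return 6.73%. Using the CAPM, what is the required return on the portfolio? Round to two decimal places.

β_Harlan = -0.130 × 50.65% / 12.03% = -0.5473
β_Calder = 0.319 × 42.42% / 12.03% = 1.1249
β_Dray = 0.444 × 41.45% / 12.03% = 1.5298
β_Quill = 0.770 × 36.37% / 12.03% = 2.3279
β_Corwin = 0.797 × 48.01% / 12.03% = 3.1807
β_P = Σ w_i β_i = 0.31×-0.5473 + 0.16×1.1249 + 0.22×1.5298 + 0.21×2.3279 + 0.10×3.1807 = 1.1538
MRP = 6.73% − 1.02% = 5.71%
E(R_P) = R_f + β_P × MRP = 1.02% + 1.1538 × 5.71% = 7.61%

7.61%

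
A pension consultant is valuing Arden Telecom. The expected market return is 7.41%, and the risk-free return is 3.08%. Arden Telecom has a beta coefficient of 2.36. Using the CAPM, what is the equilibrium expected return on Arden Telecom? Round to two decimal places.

Market risk premium = E(R_m) − R_f = 7.41% − 3.08% = 4.33%
E(R) = R_f + β × MRP = 3.08% + 2.36 × 4.33% = 13.30%

13.30%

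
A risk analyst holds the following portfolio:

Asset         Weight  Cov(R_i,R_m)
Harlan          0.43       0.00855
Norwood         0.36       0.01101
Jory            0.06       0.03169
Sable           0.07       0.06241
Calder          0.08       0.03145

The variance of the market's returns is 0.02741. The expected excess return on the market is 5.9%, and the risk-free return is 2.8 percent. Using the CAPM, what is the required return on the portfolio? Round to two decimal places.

β_Harlan = 0.00855 / 0.02741 = 0.3119
β_Norwood = 0.01101 / 0.02741 = 0.4017
β_Jory = 0.03169 / 0.02741 = 1.1561
β_Sable = 0.06241 / 0.02741 = 2.2769
β_Calder = 0.03145 / 0.02741 = 1.1474
β_P = Σ w_i β_i = 0.43×0.3119 + 0.36×0.4017 + 0.06×1.1561 + 0.07×2.2769 + 0.08×1.1474 = 0.5993
E(R_P) = R_f + β_P × MRP = 2.8% + 0.5993 × 5.9% = 6.34%

6.34%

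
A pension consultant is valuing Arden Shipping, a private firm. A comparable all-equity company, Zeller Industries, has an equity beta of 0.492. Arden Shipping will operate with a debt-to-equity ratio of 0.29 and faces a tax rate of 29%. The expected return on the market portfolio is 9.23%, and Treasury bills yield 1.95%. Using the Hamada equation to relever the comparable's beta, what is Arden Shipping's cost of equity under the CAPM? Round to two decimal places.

β_L = β_U × [1 + (1 − t)(D/E)] = 0.492 × [1 + (1 − 0.29) × 0.29]
    = 0.492 × [1 + 0.71 × 0.29] = 0.492 × 1.2059 = 0.5933
MRP = 9.23% − 1.95% = 7.28%
E(R) = R_f + β_L × MRP = 1.95% + 0.5933 × 7.28% = 6.27%

6.27%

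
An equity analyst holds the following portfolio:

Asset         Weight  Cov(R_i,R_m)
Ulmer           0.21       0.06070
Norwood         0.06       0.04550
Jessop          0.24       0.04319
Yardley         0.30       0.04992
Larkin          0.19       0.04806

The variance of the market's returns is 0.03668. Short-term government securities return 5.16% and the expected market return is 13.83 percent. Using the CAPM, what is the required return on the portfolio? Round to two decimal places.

β_Ulmer = 0.06070 / 0.03668 = 1.6549
β_Norwood = 0.04550 / 0.03668 = 1.2405
β_Jessop = 0.04319 / 0.03668 = 1.1775
β_Yardley = 0.04992 / 0.03668 = 1.3610
β_Larkin = 0.04806 / 0.03668 = 1.3103
β_P = Σ w_i β_i = 0.21×1.6549 + 0.06×1.2405 + 0.24×1.1775 + 0.30×1.3610 + 0.19×1.3103 = 1.3618
MRP = 13.83% − 5.16% = 8.67%
E(R_P) = R_f + β_P × MRP = 5.16% + 1.3618 × 8.67% = 16.97%

16.97%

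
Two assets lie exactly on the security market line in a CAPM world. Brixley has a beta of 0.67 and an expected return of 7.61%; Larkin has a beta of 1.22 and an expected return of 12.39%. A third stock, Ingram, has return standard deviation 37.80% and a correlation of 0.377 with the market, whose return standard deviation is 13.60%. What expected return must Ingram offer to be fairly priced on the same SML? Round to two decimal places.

MRP = (12.39% − 7.61%) / (1.22 − 0.67) = 8.6909%
R_f = 7.61% − 0.67 × 8.6909% = 1.7871%
β_Ingram = ρ·σ_i/σ_m = 0.377 × 37.80 / 13.60 = 1.0478
E(R_Ingram) = R_f + β × MRP = 1.7871% + 1.0478 × 8.6909% = 10.89%

10.89%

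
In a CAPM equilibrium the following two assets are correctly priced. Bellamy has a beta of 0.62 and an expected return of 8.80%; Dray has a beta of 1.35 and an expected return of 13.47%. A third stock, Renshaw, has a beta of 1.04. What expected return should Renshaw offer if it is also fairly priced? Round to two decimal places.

MRP (SML slope) = (13.47% − 8.80%) / (1.35 − 0.62) = 4.67% / 0.73 = 6.3973%
R_f (intercept) = 8.80% − 0.62 × 6.3973% = 4.8337%
E(R_Renshaw) = R_f + β × MRP = 4.8337% + 1.04 × 6.3973% = 11.49%

11.49%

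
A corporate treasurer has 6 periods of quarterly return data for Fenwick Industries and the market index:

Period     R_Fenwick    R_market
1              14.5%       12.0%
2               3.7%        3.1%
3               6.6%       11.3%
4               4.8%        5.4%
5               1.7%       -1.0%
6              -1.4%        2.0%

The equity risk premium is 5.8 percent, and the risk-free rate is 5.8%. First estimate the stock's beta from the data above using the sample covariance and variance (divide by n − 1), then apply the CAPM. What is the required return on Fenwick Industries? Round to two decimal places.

Mean R_i = (14.5 + 3.7 + 6.6 + 4.8 + 1.7 − 1.4) / 6 = 4.9833%
Mean R_m = (12.0 + 3.1 + 11.3 + 5.4 − 1.0 + 2.0) / 6 = 5.4667%
Σ(R_i − R̄_i)(R_m − R̄_m) = 118.0167  ⇒  Cov = 118.0167 / 5 = 23.6033
Σ(R_m − R̄_m)² = 136.1533  ⇒  Var(R_m) = 136.1533 / 5 = 27.2307
β = Cov / Var(R_m) = 23.6033 / 27.2307 = 0.8668
E(R) = R_f + β × MRP = 5.8% + 0.8668 × 5.8% = 10.83%

10.83%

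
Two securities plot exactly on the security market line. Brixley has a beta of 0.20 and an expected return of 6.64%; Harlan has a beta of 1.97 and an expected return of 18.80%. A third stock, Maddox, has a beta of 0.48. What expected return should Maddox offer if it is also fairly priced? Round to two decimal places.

8.56%

MRP (SML slope) = (18.80% − 6.64%) / (1.97 − 0.20) = 12.16% / 1.77 = 6.8701%
R_f (intercept) = 6.64% − 0.20 × 6.8701% = 5.2660%
E(R_Maddox) = R_f + β × MRP = 5.2660% + 0.48 × 6.8701% = 8.56%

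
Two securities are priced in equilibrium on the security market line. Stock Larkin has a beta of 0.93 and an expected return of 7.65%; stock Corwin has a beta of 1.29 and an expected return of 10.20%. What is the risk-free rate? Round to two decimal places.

1.06%

Both satisfy E(R) = R_f + β·MRP, so the slope of the SML is
MRP = (10.20% − 7.65%) / (1.29 − 0.93) = 2.55% / 0.36 = 7.0833%
R_f = E(R_Larkin) − β_Larkin·MRP = 7.65% − 0.93 × 7.0833% = 1.0625%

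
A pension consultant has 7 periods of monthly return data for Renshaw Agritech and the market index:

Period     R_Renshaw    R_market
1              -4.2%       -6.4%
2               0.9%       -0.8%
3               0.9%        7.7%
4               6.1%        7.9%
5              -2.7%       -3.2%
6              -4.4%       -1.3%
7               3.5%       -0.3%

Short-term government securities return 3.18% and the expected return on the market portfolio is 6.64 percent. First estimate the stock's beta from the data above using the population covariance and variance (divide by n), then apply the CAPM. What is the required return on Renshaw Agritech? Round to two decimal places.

Mean R_i = (-4.2 + 0.9 + 0.9 + 6.1 − 2.7 − 4.4 + 3.5) / 7 = 0.0143%
Mean R_m = (-6.4 − 0.8 + 7.7 + 7.9 − 3.2 − 1.3 − 0.3) / 7 = 0.5143%
Σ(R_i − R̄_i)(R_m − R̄_m) = 94.5386  ⇒  Cov = 94.5386 / 7 = 13.5055
Σ(R_m − R̄_m)² = 173.4686  ⇒  Var(R_m) = 173.4686 / 7 = 24.7812
β = Cov / Var(R_m) = 13.5055 / 24.7812 = 0.5450
MRP = 6.64% − 3.18% = 3.46%
E(R) = R_f + β × MRP = 3.18% + 0.5450 × 3.46% = 5.07%

5.07%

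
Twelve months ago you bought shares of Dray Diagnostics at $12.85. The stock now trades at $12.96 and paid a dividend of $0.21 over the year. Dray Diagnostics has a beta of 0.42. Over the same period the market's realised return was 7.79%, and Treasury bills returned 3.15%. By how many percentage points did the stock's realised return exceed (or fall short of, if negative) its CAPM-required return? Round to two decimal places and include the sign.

-2.61%

Realised HPR = (P1 + D1 − P0) / P0 = (12.96 + 0.21 − 12.85) / 12.85 = 0.32 / 12.85 = 2.4903%
MRP = 7.79% − 3.15% = 4.64%
CAPM required = R_f + β·MRP = 3.15% + 0.42 × 4.64% = 5.0988%
α = realised − required = 2.4903% − 5.0988% = -2.61%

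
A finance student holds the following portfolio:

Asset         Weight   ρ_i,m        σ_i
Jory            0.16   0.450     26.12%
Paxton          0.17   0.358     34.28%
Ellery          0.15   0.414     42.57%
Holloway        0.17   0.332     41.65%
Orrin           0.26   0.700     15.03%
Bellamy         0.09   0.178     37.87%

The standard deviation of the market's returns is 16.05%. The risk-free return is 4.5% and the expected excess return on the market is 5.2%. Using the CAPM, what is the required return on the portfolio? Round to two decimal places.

8.49%

β_Jory = 0.450 × 26.12% / 16.05% = 0.7323
β_Paxton = 0.358 × 34.28% / 16.05% = 0.7646
β_Ellery = 0.414 × 42.57% / 16.05% = 1.0981
β_Holloway = 0.332 × 41.65% / 16.05% = 0.8615
β_Orrin = 0.700 × 15.03% / 16.05% = 0.6555
β_Bellamy = 0.178 × 37.87% / 16.05% = 0.4200
β_P = Σ w_i β_i = 0.16×0.7323 + 0.17×0.7646 + 0.15×1.0981 + 0.17×0.8615 + 0.26×0.6555 + 0.09×0.4200 = 0.7666
E(R_P) = R_f + β_P × MRP = 4.5% + 0.7666 × 5.2% = 8.49%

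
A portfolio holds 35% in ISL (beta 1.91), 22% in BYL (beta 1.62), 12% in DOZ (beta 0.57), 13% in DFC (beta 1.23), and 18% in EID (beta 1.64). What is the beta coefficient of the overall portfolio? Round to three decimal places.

1.548

β_P = Σ w_i β_i = 0.35×1.91 + 0.22×1.62 + 0.12×0.57 + 0.13×1.23 + 0.18×1.64 = 1.5484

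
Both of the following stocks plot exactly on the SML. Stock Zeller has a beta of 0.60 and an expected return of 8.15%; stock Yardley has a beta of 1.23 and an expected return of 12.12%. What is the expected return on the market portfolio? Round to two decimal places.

10.67%

Both satisfy E(R) = R_f + β·MRP, so the slope of the SML is
MRP = (12.12% − 8.15%) / (1.23 − 0.60) = 3.97% / 0.63 = 6.3016%
R_f = E(R_Zeller) − β_Zeller·MRP = 8.15% − 0.60 × 6.3016% = 4.3690%
E(R_m) = R_f + MRP = 4.3690% + 6.3016% = 10.67%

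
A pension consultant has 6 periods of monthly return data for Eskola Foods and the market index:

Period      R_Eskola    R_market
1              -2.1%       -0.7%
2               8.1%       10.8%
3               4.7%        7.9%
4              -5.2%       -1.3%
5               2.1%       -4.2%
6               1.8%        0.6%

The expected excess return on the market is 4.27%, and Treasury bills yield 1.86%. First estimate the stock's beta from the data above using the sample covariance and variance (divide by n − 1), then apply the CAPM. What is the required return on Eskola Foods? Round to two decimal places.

Mean R_i = (-2.1 + 8.1 + 4.7 − 5.2 + 2.1 + 1.8) / 6 = 1.5667%
Mean R_m = (-0.7 + 10.8 + 7.9 − 1.3 − 4.2 + 0.6) / 6 = 2.1833%
Σ(R_i − R̄_i)(R_m − R̄_m) = 104.5767  ⇒  Cov = 104.5767 / 5 = 20.9153
Σ(R_m − R̄_m)² = 170.6283  ⇒  Var(R_m) = 170.6283 / 5 = 34.1257
β = Cov / Var(R_m) = 20.9153 / 34.1257 = 0.6129
E(R) = R_f + β × MRP = 1.86% + 0.6129 × 4.27% = 4.48%

4.48%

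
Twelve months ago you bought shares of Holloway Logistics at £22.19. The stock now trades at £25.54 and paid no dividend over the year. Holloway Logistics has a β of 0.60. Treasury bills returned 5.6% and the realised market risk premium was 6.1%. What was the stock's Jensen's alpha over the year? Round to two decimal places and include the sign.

+5.84%

Realised HPR = (P1 + D1 − P0) / P0 = (25.54 + 0.00 − 22.19) / 22.19 = 3.35 / 22.19 = 15.0969%
CAPM required = R_f + β·MRP = 5.6% + 0.60 × 6.1% = 9.2600%
α = realised − required = 15.0969% − 9.2600% = +5.84%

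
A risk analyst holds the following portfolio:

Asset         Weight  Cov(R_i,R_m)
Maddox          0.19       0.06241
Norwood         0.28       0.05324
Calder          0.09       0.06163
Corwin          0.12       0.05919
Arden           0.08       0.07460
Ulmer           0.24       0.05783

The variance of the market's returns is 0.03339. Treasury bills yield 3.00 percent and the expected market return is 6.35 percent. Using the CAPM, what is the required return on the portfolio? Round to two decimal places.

8.95%

β_Maddox = 0.06241 / 0.03339 = 1.8691
β_Norwood = 0.05324 / 0.03339 = 1.5945
β_Calder = 0.06163 / 0.03339 = 1.8458
β_Corwin = 0.05919 / 0.03339 = 1.7727
β_Arden = 0.07460 / 0.03339 = 2.2342
β_Ulmer = 0.05783 / 0.03339 = 1.7320
β_P = Σ w_i β_i = 0.19×1.8691 + 0.28×1.5945 + 0.09×1.8458 + 0.12×1.7727 + 0.08×2.2342 + 0.24×1.7320 = 1.7749
MRP = 6.35% − 3.00% = 3.35%
E(R_P) = R_f + β_P × MRP = 3.00% + 1.7749 × 3.35% = 8.95%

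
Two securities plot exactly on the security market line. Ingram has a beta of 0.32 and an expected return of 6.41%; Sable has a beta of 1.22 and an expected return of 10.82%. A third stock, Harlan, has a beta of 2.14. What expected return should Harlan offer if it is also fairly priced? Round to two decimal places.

15.33%

MRP (SML slope) = (10.82% − 6.41%) / (1.22 − 0.32) = 4.41% / 0.90 = 4.9000%
R_f (intercept) = 6.41% − 0.32 × 4.9000% = 4.8420%
E(R_Harlan) = R_f + β × MRP = 4.8420% + 2.14 × 4.9000% = 15.33%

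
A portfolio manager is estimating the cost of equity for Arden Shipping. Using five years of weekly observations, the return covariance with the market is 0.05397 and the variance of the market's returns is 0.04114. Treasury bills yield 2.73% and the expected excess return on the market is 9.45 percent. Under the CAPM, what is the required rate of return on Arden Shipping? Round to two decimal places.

β = Cov(R_i, R_m) / Var(R_m) = 0.05397 / 0.04114 = 1.3119
E(R) = R_f + β × MRP = 2.73% + 1.3119 × 9.45% = 15.13%

15.13%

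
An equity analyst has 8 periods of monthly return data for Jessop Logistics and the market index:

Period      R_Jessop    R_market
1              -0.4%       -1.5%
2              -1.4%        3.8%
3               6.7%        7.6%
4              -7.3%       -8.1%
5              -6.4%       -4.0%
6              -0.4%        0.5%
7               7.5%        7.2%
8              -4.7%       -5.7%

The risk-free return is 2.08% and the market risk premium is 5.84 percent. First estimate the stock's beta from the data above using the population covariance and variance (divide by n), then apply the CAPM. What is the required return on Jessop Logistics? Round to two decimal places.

Mean R_i = (-0.4 − 1.4 + 6.7 − 7.3 − 6.4 − 0.4 + 7.5 − 4.7) / 8 = -0.8000%
Mean R_m = (-1.5 + 3.8 + 7.6 − 8.1 − 4.0 + 0.5 + 7.2 − 5.7) / 8 = -0.0250%
Σ(R_i − R̄_i)(R_m − R̄_m) = 211.3600  ⇒  Cov = 211.3600 / 8 = 26.4200
Σ(R_m − R̄_m)² = 240.6350  ⇒  Var(R_m) = 240.6350 / 8 = 30.0794
β = Cov / Var(R_m) = 26.4200 / 30.0794 = 0.8783
E(R) = R_f + β × MRP = 2.08% + 0.8783 × 5.84% = 7.21%

7.21%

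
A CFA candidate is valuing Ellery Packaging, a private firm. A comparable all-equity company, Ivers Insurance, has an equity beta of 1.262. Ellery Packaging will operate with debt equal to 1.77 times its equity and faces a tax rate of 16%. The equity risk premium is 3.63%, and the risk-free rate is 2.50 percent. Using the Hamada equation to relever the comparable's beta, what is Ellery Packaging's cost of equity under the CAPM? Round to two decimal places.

13.89%

β_L = β_U × [1 + (1 − t)(D/E)] = 1.262 × [1 + (1 − 0.16) × 1.77]
    = 1.262 × [1 + 0.84 × 1.77] = 1.262 × 2.4868 = 3.1383
E(R) = R_f + β_L × MRP = 2.50% + 3.1383 × 3.63% = 13.89%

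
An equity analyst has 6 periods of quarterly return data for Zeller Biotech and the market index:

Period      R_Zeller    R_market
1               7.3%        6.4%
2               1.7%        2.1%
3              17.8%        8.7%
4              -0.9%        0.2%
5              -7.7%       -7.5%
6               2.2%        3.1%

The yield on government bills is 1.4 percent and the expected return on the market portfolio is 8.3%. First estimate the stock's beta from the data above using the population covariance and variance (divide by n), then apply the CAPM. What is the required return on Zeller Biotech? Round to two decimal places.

11.19%

Mean R_i = (7.3 + 1.7 + 17.8 − 0.9 − 7.7 + 2.2) / 6 = 3.4000%
Mean R_m = (6.4 + 2.1 + 8.7 + 0.2 − 7.5 + 3.1) / 6 = 2.1667%
Σ(R_i − R̄_i)(R_m − R̄_m) = 225.3400  ⇒  Cov = 225.3400 / 6 = 37.5567
Σ(R_m − R̄_m)² = 158.7933  ⇒  Var(R_m) = 158.7933 / 6 = 26.4656
β = Cov / Var(R_m) = 37.5567 / 26.4656 = 1.4191
MRP = 8.3% − 1.4% = 6.90%
E(R) = R_f + β × MRP = 1.4% + 1.4191 × 6.9% = 11.19%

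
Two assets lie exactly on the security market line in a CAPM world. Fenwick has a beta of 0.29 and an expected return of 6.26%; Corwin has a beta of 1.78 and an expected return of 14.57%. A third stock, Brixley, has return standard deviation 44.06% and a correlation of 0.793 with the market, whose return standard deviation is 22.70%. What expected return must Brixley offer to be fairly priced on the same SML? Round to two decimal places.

13.23%

MRP = (14.57% − 6.26%) / (1.78 − 0.29) = 5.5772%
R_f = 6.26% − 0.29 × 5.5772% = 4.6426%
β_Brixley = ρ·σ_i/σ_m = 0.793 × 44.06 / 22.70 = 1.5392
E(R_Brixley) = R_f + β × MRP = 4.6426% + 1.5392 × 5.5772% = 13.23%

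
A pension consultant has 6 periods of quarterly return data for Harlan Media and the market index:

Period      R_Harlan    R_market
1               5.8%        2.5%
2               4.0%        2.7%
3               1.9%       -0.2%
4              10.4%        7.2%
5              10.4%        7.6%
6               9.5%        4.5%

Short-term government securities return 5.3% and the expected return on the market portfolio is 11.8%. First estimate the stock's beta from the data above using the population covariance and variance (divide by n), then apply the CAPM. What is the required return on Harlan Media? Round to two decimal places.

12.73%

Mean R_i = (5.8 + 4.0 + 1.9 + 10.4 + 10.4 + 9.5) / 6 = 7.0000%
Mean R_m = (2.5 + 2.7 − 0.2 + 7.2 + 7.6 + 4.5) / 6 = 4.0500%
Σ(R_i − R̄_i)(R_m − R̄_m) = 51.4900  ⇒  Cov = 51.4900 / 6 = 8.5817
Σ(R_m − R̄_m)² = 45.0150  ⇒  Var(R_m) = 45.0150 / 6 = 7.5025
β = Cov / Var(R_m) = 8.5817 / 7.5025 = 1.1438
MRP = 11.8% − 5.3% = 6.50%
E(R) = R_f + β × MRP = 5.3% + 1.1438 × 6.5% = 12.73%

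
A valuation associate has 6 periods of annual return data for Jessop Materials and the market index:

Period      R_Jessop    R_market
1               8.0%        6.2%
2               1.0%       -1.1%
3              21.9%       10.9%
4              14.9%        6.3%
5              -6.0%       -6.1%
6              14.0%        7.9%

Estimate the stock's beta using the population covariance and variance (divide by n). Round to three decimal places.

Mean R_i = (8.0 + 1.0 + 21.9 + 14.9 − 6.0 + 14.0) / 6 = 8.9667%
Mean R_m = (6.2 − 1.1 + 10.9 + 6.3 − 6.1 + 7.9) / 6 = 4.0167%
Σ(R_i − R̄_i)(R_m − R̄_m) = 312.1833  ⇒  Cov = 312.1833 / 6 = 52.0306
Σ(R_m − R̄_m)² = 200.9683  ⇒  Var(R_m) = 200.9683 / 6 = 33.4947
β = Cov / Var(R_m) = 52.0306 / 33.4947 = 1.5534

1.553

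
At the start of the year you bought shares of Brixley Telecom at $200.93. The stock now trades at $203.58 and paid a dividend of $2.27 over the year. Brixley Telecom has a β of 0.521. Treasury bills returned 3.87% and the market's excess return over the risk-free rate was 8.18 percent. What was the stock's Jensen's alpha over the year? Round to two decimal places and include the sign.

-5.68%

Realised HPR = (P1 + D1 − P0) / P0 = (203.58 + 2.27 − 200.93) / 200.93 = 4.92 / 200.93 = 2.4486%
CAPM required = R_f + β·MRP = 3.87% + 0.521 × 8.18% = 8.13178%
α = realised − required = 2.4486% − 8.13178% = -5.68%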